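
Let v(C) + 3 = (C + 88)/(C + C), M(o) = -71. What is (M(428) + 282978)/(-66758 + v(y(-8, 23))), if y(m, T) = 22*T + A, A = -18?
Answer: -17257327/4072385 ≈ -4.2376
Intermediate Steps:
y(m, T) = -18 + 22*T (y(m, T) = 22*T - 18 = -18 + 22*T)
v(C) = -3 + (88 + C)/(2*C) (v(C) = -3 + (C + 88)/(C + C) = -3 + (88 + C)/((2*C)) = -3 + (88 + C)*(1/(2*C)) = -3 + (88 + C)/(2*C))
(M(428) + 282978)/(-66758 + v(y(-8, 23))) = (-71 + 282978)/(-66758 + (-5/2 + 44/(-18 + 22*23))) = 282907/(-66758 + (-5/2 + 44/(-18 + 506))) = 282907/(-66758 + (-5/2 + 44/488)) = 282907/(-66758 + (-5/2 + 44*(1/488))) = 282907/(-66758 + (-5/2 + 11/122)) = 282907/(-66758 - 147/61) = 282907/(-4072385/61) = 282907*(-61/4072385) = -17257327/4072385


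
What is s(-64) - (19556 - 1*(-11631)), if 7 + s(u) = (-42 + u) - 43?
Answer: -31343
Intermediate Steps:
s(u) = -92 + u (s(u) = -7 + ((-42 + u) - 43) = -7 + (-85 + u) = -92 + u)
s(-64) - (19556 - 1*(-11631)) = (-92 - 64) - (19556 - 1*(-11631)) = -156 - (19556 + 11631) = -156 - 1*31187 = -156 - 31187 = -31343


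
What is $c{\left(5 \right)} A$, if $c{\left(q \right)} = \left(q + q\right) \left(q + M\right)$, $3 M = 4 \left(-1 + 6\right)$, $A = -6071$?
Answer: $- \frac{2124850}{3} \approx -7.0828 \cdot 10^{5}$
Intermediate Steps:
$M = \frac{20}{3}$ ($M = \frac{4 \left(-1 + 6\right)}{3} = \frac{4 \cdot 5}{3} = \frac{1}{3} \cdot 20 = \frac{20}{3} \approx 6.6667$)
$c{\left(q \right)} = 2 q \left(\frac{20}{3} + q\right)$ ($c{\left(q \right)} = \left(q + q\right) \left(q + \frac{20}{3}\right) = 2 q \left(\frac{20}{3} + q\right)$)
$c{\left(5 \right)} A = \frac{2}{3} \cdot 5 \left(20 + 3 \cdot 5\right) \left(-6071\right) = \frac{2}{3} \cdot 5 \left(20 + 15\right) \left(-6071\right) = \frac{2}{3} \cdot 5 \cdot 35 \left(-6071\right) = \frac{350}{3} \left(-6071\right) = - \frac{2124850}{3}$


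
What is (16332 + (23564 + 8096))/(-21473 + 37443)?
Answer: 23996/7985 ≈ 3.0051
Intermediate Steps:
(16332 + (23564 + 8096))/(-21473 + 37443) = (16332 + 31660)/15970 = 47992*(1/15970) = 23996/7985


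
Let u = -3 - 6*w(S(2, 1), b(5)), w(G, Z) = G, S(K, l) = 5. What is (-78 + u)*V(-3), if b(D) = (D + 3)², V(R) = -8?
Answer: 888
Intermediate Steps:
b(D) = (3 + D)²
u = -33 (u = -3 - 6*5 = -3 - 30 = -33)
(-78 + u)*V(-3) = (-78 - 33)*(-8) = -111*(-8) = 888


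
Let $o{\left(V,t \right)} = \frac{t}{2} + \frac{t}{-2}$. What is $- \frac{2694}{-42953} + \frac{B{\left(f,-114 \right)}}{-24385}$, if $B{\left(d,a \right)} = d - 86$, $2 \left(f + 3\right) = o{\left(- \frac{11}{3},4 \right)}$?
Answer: $\frac{69516007}{1047408905} \approx 0.06637$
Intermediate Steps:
$o{\left(V,t \right)} = 0$ ($o{\left(V,t \right)} = t \frac{1}{2} + t \left(- \frac{1}{2}\right) = \frac{t}{2} - \frac{t}{2} = 0$)
$f = -3$ ($f = -3 + \frac{1}{2} \cdot 0 = -3 + 0 = -3$)
$B{\left(d,a \right)} = -86 + d$
$- \frac{2694}{-42953} + \frac{B{\left(f,-114 \right)}}{-24385} = - \frac{2694}{-42953} + \frac{-86 - 3}{-24385} = \left(-2694\right) \left(- \frac{1}{42953}\right) - - \frac{89}{24385} = \frac{2694}{42953} + \frac{89}{24385} = \frac{69516007}{1047408905}$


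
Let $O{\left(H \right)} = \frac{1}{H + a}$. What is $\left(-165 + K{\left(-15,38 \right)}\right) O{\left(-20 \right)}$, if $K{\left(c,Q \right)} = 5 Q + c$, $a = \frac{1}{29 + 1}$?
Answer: $- \frac{300}{599} \approx -0.50083$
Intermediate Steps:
$a = \frac{1}{30} \approx 0.033333$
$K{\left(c,Q \right)} = c + 5 Q$
$O{\left(H \right)} = \frac{1}{\frac{1}{30} + H}$ ($O{\left(H \right)} = \frac{1}{H + \frac{1}{30}} = \frac{1}{\frac{1}{30} + H}$)
$\left(-165 + K{\left(-15,38 \right)}\right) O{\left(-20 \right)} = \left(-165 + \left(-15 + 5 \cdot 38\right)\right) \frac{30}{1 + 30 \left(-20\right)} = \left(-165 + \left(-15 + 190\right)\right) \frac{30}{1 - 600} = \left(-165 + 175\right) \frac{30}{-599} = 10 \cdot 30 \left(- \frac{1}{599}\right) = 10 \left(- \frac{30}{599}\right) = - \frac{300}{599}$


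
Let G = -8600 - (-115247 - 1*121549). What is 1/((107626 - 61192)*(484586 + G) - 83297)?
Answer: 1/33097236091 ≈ 3.0214e-11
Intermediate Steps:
G = 228196 (G = -8600 - (-115247 - 121549) = -8600 - 1*(-236796) = -8600 + 236796 = 228196)
1/((107626 - 61192)*(484586 + G) - 83297) = 1/((107626 - 61192)*(484586 + 228196) - 83297) = 1/(46434*712782 - 83297) = 1/(33097319388 - 83297) = 1/33097236091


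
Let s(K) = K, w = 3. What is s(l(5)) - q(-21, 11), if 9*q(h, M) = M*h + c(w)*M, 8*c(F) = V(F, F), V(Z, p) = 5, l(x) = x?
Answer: 2153/72 ≈ 29.903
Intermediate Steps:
c(F) = 5/8 (c(F) = (⅛)*5 = 5/8)
q(h, M) = 5*M/72 + M*h/9 (q(h, M) = (M*h + 5*M/8)/9 = (5*M/8 + M*h)/9 = 5*M/72 + M*h/9)
s(l(5)) - q(-21, 11) = 5 - 11*(5 + 8*(-21))/72 = 5 - 11*(5 - 168)/72 = 5 - 11*(-163)/72 = 5 - 1*(-1793/72) = 5 + 1793/72 = 2153/72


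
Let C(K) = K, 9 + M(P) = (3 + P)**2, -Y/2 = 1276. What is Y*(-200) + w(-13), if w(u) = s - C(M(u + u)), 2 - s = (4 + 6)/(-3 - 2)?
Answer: 509884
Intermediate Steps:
Y = -2552 (Y = -2*1276 = -2552)
s = 4 (s = 2 - (4 + 6)/(-3 - 2) = 2 - 10/(-5) = 2 - 10*(-1)/5 = 2 - 1*(-2) = 2 + 2 = 4)
M(P) = -9 + (3 + P)**2
w(u) = 4 - 2*u*(6 + 2*u) (w(u) = 4 - (u + u)*(6 + (u + u)) = 4 - 2*u*(6 + 2*u))
Y*(-200) + w(-13) = -2552*(-200) + (4 - 4*(-13)*(3 - 13)) = 510400 + (4 - 4*(-13)*(-10)) = 510400 + (4 - 520) = 510400 - 516 = 509884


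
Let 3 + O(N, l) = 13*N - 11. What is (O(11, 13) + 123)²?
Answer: 63504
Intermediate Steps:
O(N, l) = -14 + 13*N (O(N, l) = -3 + (13*N - 11) = -3 + (-11 + 13*N) = -14 + 13*N)
(O(11, 13) + 123)² = ((-14 + 13*11) + 123)² = ((-14 + 143) + 123)² = (129 + 123)² = 252² = 63504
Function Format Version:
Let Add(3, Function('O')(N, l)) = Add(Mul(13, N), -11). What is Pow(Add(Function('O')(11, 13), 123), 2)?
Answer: 63504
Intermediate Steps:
Function('O')(N, l) = Add(-14, Mul(13, N)) (Function('O')(N, l) = Add(-3, Add(Mul(13, N), -11)) = Add(-3, Add(-11, Mul(13, N))) = Add(-14, Mul(13, N)))
Pow(Add(Function('O')(11, 13), 123), 2) = Pow(Add(Add(-14, Mul(13, 11)), 123), 2) = Pow(Add(Add(-14, 143), 123), 2) = Pow(Add(129, 123), 2) = Pow(252, 2) = 63504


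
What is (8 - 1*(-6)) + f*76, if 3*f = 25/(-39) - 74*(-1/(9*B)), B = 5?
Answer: 69182/1755 ≈ 39.420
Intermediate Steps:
f = 587/1755 (f = (25/(-39) - 74/((3*(-3))*5))/3 = (25*(-1/39) - 74/((-9*5)))/3 = (-25/39 - 74/(-45))/3 = (-25/39 - 74*(-1/45))/3 = (-25/39 + 74/45)/3 = (⅓)*(587/585) = 587/1755 ≈ 0.33447)
(8 - 1*(-6)) + f*76 = (8 - 1*(-6)) + (587/1755)*76 = (8 + 6) + 44612/1755 = 14 + 44612/1755 = 69182/1755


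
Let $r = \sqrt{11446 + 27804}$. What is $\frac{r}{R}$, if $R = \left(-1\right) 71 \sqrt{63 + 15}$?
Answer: $- \frac{5 \sqrt{30615}}{2769} \approx -0.31595$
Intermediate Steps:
$r = 5 \sqrt{1570}$ ($r = \sqrt{39250} = 5 \sqrt{1570} \approx 198.12$)
$R = - 71 \sqrt{78} \approx -627.05$
$\frac{r}{R} = \frac{5 \sqrt{1570}}{\left(-71\right) \sqrt{78}} = 5 \sqrt{1570} \left(- \frac{\sqrt{78}}{5538}\right) = - \frac{5 \sqrt{30615}}{2769}$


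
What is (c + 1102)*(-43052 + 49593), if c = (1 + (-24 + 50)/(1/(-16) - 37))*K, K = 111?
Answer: 4402962953/593 ≈ 7.4249e+6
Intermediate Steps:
c = 19647/593 (c = (1 + (-24 + 50)/(1/(-16) - 37))*111 = (1 + 26/(-1/16 - 37))*111 = (1 + 26/(-593/16))*111 = (1 + 26*(-16/593))*111 = (1 - 416/593)*111 = (177/593)*111 = 19647/593 ≈ 33.132)
(c + 1102)*(-43052 + 49593) = (19647/593 + 1102)*(-43052 + 49593) = (673133/593)*6541 = 4402962953/593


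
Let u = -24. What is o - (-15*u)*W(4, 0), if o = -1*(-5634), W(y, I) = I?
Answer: 5634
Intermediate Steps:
o = 5634
o - (-15*u)*W(4, 0) = 5634 - (-15*(-24))*0 = 5634 - 360*0 = 5634 - 1*0 = 5634 + 0 = 5634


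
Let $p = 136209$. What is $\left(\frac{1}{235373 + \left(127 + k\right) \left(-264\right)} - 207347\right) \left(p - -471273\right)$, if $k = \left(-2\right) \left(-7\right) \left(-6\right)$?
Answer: $- \frac{28217588887263852}{224021} \approx -1.2596 \cdot 10^{11}$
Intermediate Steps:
$k = -84$ ($k = 14 \left(-6\right) = -84$)
$\left(\frac{1}{235373 + \left(127 + k\right) \left(-264\right)} - 207347\right) \left(p - -471273\right) = \left(\frac{1}{235373 + \left(127 - 84\right) \left(-264\right)} - 207347\right) \left(136209 - -471273\right) = \left(\frac{1}{235373 + 43 \left(-264\right)} - 207347\right) \left(136209 + 471273\right) = \left(\frac{1}{235373 - 11352} - 207347\right) 607482 = \left(\frac{1}{224021} - 207347\right) 607482 = \left(- \frac{46450082286}{224021}\right) 607482 = - \frac{28217588887263852}{224021}$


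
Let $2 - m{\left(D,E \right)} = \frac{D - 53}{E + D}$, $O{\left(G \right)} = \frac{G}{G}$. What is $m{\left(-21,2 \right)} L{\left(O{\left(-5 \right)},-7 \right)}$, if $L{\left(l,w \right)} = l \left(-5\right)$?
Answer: $\frac{180}{19} \approx 9.4737$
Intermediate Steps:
$O{\left(G \right)} = 1$
$m{\left(D,E \right)} = 2 - \frac{-53 + D}{D + E}$ ($m{\left(D,E \right)} = 2 - \frac{D - 53}{E + D} = 2 - \frac{-53 + D}{D + E}$)
$L{\left(l,w \right)} = - 5 l$
$m{\left(-21,2 \right)} L{\left(O{\left(-5 \right)},-7 \right)} = \frac{53 - 21 + 2 \cdot 2}{-21 + 2} \left(\left(-5\right) 1\right) = \frac{53 - 21 + 4}{-19} \left(-5\right) = \left(- \frac{1}{19}\right) 36 \left(-5\right) = \left(- \frac{36}{19}\right) \left(-5\right) = \frac{180}{19}$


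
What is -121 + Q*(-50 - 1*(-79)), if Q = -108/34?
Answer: -3623/17 ≈ -213.12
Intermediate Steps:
Q = -54/17 (Q = -108*1/34 = -54/17 ≈ -3.1765)
-121 + Q*(-50 - 1*(-79)) = -121 - 54*(-50 - 1*(-79))/17 = -121 - 54*(-50 + 79)/17 = -121 - 54/17*29 = -121 - 1566/17 = -3623/17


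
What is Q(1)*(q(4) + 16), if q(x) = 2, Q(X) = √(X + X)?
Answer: 18*√2 ≈ 25.456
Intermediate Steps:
Q(X) = √2*√X (Q(X) = √(2*X) = √2*√X)
Q(1)*(q(4) + 16) = (√2*√1)*(2 + 16) = (√2*1)*18 = √2*18 = 18*√2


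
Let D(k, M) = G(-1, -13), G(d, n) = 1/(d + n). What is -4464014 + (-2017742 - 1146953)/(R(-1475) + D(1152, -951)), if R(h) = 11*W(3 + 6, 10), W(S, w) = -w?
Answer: -6834739844/1541 ≈ -4.4353e+6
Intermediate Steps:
D(k, M) = -1/14 (D(k, M) = 1/(-1 - 13) = 1/(-14) = -1/14)
R(h) = -110 (R(h) = 11*(-1*10) = 11*(-10) = -110)
-4464014 + (-2017742 - 1146953)/(R(-1475) + D(1152, -951)) = -4464014 + (-2017742 - 1146953)/(-110 - 1/14) = -4464014 - 3164695/(-1541/14) = -4464014 - 3164695*(-14/1541) = -4464014 + 44305730/1541 = -6834739844/1541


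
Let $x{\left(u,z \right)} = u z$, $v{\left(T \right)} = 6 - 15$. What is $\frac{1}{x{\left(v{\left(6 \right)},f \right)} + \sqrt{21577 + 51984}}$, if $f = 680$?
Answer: $- \frac{6120}{37380839} - \frac{\sqrt{73561}}{37380839} \approx -0.00017098$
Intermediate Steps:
$v{\left(T \right)} = -9$
$\frac{1}{x{\left(v{\left(6 \right)},f \right)} + \sqrt{21577 + 51984}} = \frac{1}{\left(-9\right) 680 + \sqrt{21577 + 51984}} = \frac{1}{-6120 + \sqrt{73561}}$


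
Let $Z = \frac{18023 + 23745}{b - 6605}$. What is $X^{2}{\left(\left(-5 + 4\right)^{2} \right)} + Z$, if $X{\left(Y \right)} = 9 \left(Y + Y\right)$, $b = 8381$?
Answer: $\frac{77149}{222} \approx 347.52$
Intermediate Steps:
$X{\left(Y \right)} = 18 Y$ ($X{\left(Y \right)} = 9 \cdot 2 Y = 18 Y$)
$Z = \frac{5221}{222}$ ($Z = \frac{18023 + 23745}{8381 - 6605} = \frac{41768}{1776} = 41768 \cdot \frac{1}{1776} = \frac{5221}{222} \approx 23.518$)
$X^{2}{\left(\left(-5 + 4\right)^{2} \right)} + Z = \left(18 \left(-5 + 4\right)^{2}\right)^{2} + \frac{5221}{222} = \left(18 \left(-1\right)^{2}\right)^{2} + \frac{5221}{222} = \left(18 \cdot 1\right)^{2} + \frac{5221}{222} = 18^{2} + \frac{5221}{222} = 324 + \frac{5221}{222} = \frac{77149}{222}$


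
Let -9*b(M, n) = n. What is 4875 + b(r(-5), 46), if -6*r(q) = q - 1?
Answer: 43829/9 ≈ 4869.9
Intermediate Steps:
r(q) = 1/6 - q/6 (r(q) = -(q - 1)/6 = -(-1 + q)/6 = 1/6 - q/6)
b(M, n) = -n/9
4875 + b(r(-5), 46) = 4875 - 1/9*46 = 4875 - 46/9 = 43829/9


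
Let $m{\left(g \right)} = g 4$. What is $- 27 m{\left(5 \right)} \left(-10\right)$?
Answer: $5400$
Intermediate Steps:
$m{\left(g \right)} = 4 g$
$- 27 m{\left(5 \right)} \left(-10\right) = - 27 \cdot 4 \cdot 5 \left(-10\right) = \left(-27\right) 20 \left(-10\right) = \left(-540\right) \left(-10\right) = 5400$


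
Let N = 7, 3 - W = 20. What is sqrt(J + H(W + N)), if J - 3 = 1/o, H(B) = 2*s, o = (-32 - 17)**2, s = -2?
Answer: 20*I*sqrt(6)/49 ≈ 0.99979*I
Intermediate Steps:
W = -17 (W = 3 - 1*20 = 3 - 20 = -17)
o = 2401 (o = (-49)**2 = 2401)
H(B) = -4 (H(B) = 2*(-2) = -4)
J = 7204/2401 (J = 3 + 1/2401 = 7204/2401 ≈ 3.0004)
sqrt(J + H(W + N)) = sqrt(7204/2401 - 4) = sqrt(-2400/2401) = 20*I*sqrt(6)/49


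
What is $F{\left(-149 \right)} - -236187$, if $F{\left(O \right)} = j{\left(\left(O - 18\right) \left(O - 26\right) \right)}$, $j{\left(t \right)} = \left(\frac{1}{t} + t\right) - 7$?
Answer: $\frac{7756461126}{29225} \approx 2.6541 \cdot 10^{5}$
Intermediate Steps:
$j{\left(t \right)} = -7 + t + \frac{1}{t}$ ($j{\left(t \right)} = \left(t + \frac{1}{t}\right) - 7 = -7 + t + \frac{1}{t}$)
$F{\left(O \right)} = -7 + \frac{1}{\left(-26 + O\right) \left(-18 + O\right)} + \left(-26 + O\right) \left(-18 + O\right)$ ($F{\left(O \right)} = -7 + \left(O - 18\right) \left(O - 26\right) + \frac{1}{\left(O - 18\right) \left(O - 26\right)} = -7 + \left(-18 + O\right) \left(-26 + O\right) + \frac{1}{\left(-18 + O\right) \left(-26 + O\right)} = -7 + \left(-26 + O\right) \left(-18 + O\right) + \frac{1}{\left(-26 + O\right) \left(-18 + O\right)} = -7 + \frac{1}{\left(-26 + O\right) \left(-18 + O\right)} + \left(-26 + O\right) \left(-18 + O\right)$)
$F{\left(-149 \right)} - -236187 = \frac{1 + \left(461 + \left(-149\right)^{2} - -6556\right) \left(468 + \left(-149\right)^{2} - -6556\right)}{468 + \left(-149\right)^{2} - -6556} - -236187 = \frac{1 + \left(461 + 22201 + 6556\right) \left(468 + 22201 + 6556\right)}{468 + 22201 + 6556} + 236187 = \frac{1 + 29218 \cdot 29225}{29225} + 236187 = \frac{1 + 853896050}{29225} + 236187 = \frac{1}{29225} \cdot 853896051 + 236187 = \frac{853896051}{29225} + 236187 = \frac{7756461126}{29225}$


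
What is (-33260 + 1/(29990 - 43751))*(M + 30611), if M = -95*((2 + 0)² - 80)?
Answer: -17314902962491/13761 ≈ -1.2583e+9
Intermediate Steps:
M = 7220 (M = -95*(2² - 80) = -95*(4 - 80) = -95*(-76) = 7220)
(-33260 + 1/(29990 - 43751))*(M + 30611) = (-33260 + 1/(29990 - 43751))*(7220 + 30611) = (-33260 + 1/(-13761))*37831 = (-33260 - 1/13761)*37831 = -457690861/13761*37831 = -17314902962491/13761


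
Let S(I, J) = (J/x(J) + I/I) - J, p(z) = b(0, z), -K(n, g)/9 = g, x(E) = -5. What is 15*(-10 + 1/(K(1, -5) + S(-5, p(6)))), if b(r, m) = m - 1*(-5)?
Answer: -24525/164 ≈ -149.54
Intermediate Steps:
b(r, m) = 5 + m (b(r, m) = m + 5 = 5 + m)
K(n, g) = -9*g
p(z) = 5 + z
S(I, J) = 1 - 6*J/5 (S(I, J) = (J/(-5) + I/I) - J = (J*(-⅕) + 1) - J = (-J/5 + 1) - J = (1 - J/5) - J = 1 - 6*J/5)
15*(-10 + 1/(K(1, -5) + S(-5, p(6)))) = 15*(-10 + 1/(-9*(-5) + (1 - 6*(5 + 6)/5))) = 15*(-10 + 1/(45 + (1 - 6/5*11))) = 15*(-10 + 1/(45 + (1 - 66/5))) = 15*(-10 + 1/(45 - 61/5)) = 15*(-10 + 1/(164/5)) = 15*(-10 + 5/164) = 15*(-1635/164) = -24525/164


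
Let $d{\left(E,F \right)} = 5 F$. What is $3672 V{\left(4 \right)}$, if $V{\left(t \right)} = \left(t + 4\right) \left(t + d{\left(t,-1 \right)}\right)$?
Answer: $-29376$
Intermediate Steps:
$V{\left(t \right)} = \left(-5 + t\right) \left(4 + t\right)$ ($V{\left(t \right)} = \left(t + 4\right) \left(t + 5 \left(-1\right)\right) = \left(4 + t\right) \left(t - 5\right) = \left(4 + t\right) \left(-5 + t\right) = \left(-5 + t\right) \left(4 + t\right)$)
$3672 V{\left(4 \right)} = 3672 \left(-20 + 4^{2} - 4\right) = 3672 \left(-20 + 16 - 4\right) = 3672 \left(-8\right) = -29376$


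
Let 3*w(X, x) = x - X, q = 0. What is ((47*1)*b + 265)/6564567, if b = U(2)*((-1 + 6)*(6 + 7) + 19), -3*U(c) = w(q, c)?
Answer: -1837/19693701 ≈ -9.3279e-5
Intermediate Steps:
w(X, x) = -X/3 + x/3 (w(X, x) = (x - X)/3 = -X/3 + x/3)
U(c) = -c/9 (U(c) = -(-1/3*0 + c/3)/3 = -(0 + c/3)/3 = -c/9)
b = -56/3 (b = (-1/9*2)*((-1 + 6)*(6 + 7) + 19) = -2*(5*13 + 19)/9 = -2*(65 + 19)/9 = -2/9*84 = -56/3 ≈ -18.667)
((47*1)*b + 265)/6564567 = ((47*1)*(-56/3) + 265)/6564567 = (47*(-56/3) + 265)*(1/6564567) = (-2632/3 + 265)*(1/6564567) = -1837/3*1/6564567 = -1837/19693701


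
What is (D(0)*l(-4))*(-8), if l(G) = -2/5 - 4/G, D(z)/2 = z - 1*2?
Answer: 96/5 ≈ 19.200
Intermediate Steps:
D(z) = -4 + 2*z (D(z) = 2*(z - 1*2) = 2*(z - 2) = 2*(-2 + z) = -4 + 2*z)
l(G) = -⅖ - 4/G (l(G) = -2*⅕ - 4/G = -⅖ - 4/G)
(D(0)*l(-4))*(-8) = ((-4 + 2*0)*(-⅖ - 4/(-4)))*(-8) = ((-4 + 0)*(-⅖ - 4*(-¼)))*(-8) = -4*(-⅖ + 1)*(-8) = -4*⅗*(-8) = -12/5*(-8) = 96/5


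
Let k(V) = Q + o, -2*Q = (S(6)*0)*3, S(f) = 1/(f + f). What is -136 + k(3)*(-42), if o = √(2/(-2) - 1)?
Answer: -136 - 42*I*√2 ≈ -136.0 - 59.397*I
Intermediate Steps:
S(f) = 1/(2*f)
Q = 0 (Q = -((½)/6)*0*3/2 = -((½)*(⅙))*0*3/2 = -(1/12)*0*3/2 = -0*3 = -½*0 = 0)
o = I*√2 (o = √(2*(-½) - 1) = √(-1 - 1) = √(-2) = I*√2 ≈ 1.4142*I)
k(V) = I*√2 (k(V) = 0 + I*√2 = I*√2)
-136 + k(3)*(-42) = -136 + (I*√2)*(-42) = -136 - 42*I*√2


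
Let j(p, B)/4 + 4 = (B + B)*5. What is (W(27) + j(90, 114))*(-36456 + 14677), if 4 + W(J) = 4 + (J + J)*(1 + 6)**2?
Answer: -156591010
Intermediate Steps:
j(p, B) = -16 + 40*B (j(p, B) = -16 + 4*((B + B)*5) = -16 + 4*((2*B)*5) = -16 + 4*(10*B) = -16 + 40*B)
W(J) = 98*J (W(J) = -4 + (4 + (J + J)*(1 + 6)**2) = -4 + (4 + (2*J)*7**2) = -4 + (4 + (2*J)*49) = -4 + (4 + 98*J) = 98*J)
(W(27) + j(90, 114))*(-36456 + 14677) = (98*27 + (-16 + 40*114))*(-36456 + 14677) = (2646 + (-16 + 4560))*(-21779) = (2646 + 4544)*(-21779) = 7190*(-21779) = -156591010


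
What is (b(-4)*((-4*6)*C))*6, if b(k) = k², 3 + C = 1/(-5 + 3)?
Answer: 8064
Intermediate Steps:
C = -7/2 (C = -3 + 1/(-5 + 3) = -3 + 1/(-2) = -3 - ½ = -7/2 ≈ -3.5000)
(b(-4)*((-4*6)*C))*6 = ((-4)²*(-4*6*(-7/2)))*6 = (16*(-24*(-7/2)))*6 = (16*84)*6 = 1344*6 = 8064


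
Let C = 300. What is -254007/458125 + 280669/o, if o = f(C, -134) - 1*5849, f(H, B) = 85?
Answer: -130045581973/2640632500 ≈ -49.248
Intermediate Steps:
o = -5764 (o = 85 - 1*5849 = 85 - 5849 = -5764)
-254007/458125 + 280669/o = -254007/458125 + 280669/(-5764) = -254007*1/458125 + 280669*(-1/5764) = -254007/458125 - 280669/5764 = -130045581973/2640632500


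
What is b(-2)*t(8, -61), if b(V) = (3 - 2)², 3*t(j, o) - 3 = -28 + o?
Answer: -86/3 ≈ -28.667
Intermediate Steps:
t(j, o) = -25/3 + o/3 (t(j, o) = 1 + (-28 + o)/3 = 1 + (-28/3 + o/3) = -25/3 + o/3)
b(V) = 1 (b(V) = 1² = 1)
b(-2)*t(8, -61) = 1*(-25/3 + (⅓)*(-61)) = 1*(-25/3 - 61/3) = 1*(-86/3) = -86/3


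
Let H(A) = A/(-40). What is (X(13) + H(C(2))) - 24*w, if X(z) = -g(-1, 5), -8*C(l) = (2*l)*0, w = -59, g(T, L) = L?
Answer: 1411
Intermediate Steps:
C(l) = 0 (C(l) = -2*l*0/8 = -1/8*0 = 0)
H(A) = -A/40 (H(A) = A*(-1/40) = -A/40)
X(z) = -5 (X(z) = -1*5 = -5)
(X(13) + H(C(2))) - 24*w = (-5 - 1/40*0) - 24*(-59) = (-5 + 0) + 1416 = -5 + 1416 = 1411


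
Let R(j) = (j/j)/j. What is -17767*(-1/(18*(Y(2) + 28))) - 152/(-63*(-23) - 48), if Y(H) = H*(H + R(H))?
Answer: 8267093/277398 ≈ 29.802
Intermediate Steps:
R(j) = 1/j
Y(H) = H*(H + 1/H)
-17767*(-1/(18*(Y(2) + 28))) - 152/(-63*(-23) - 48) = -17767*(-1/(18*((1 + 2²) + 28))) - 152/(-63*(-23) - 48) = -17767*(-1/(18*((1 + 4) + 28))) - 152/(1449 - 48) = -17767*(-1/(18*(5 + 28))) - 152/1401 = -17767/((-18*33)) - 152*1/1401 = -17767/(-594) - 152/1401 = -17767*(-1/594) - 152/1401 = 17767/594 - 152/1401 = 8267093/277398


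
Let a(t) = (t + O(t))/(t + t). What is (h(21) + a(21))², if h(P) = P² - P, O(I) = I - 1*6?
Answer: 8678916/49 ≈ 1.7712e+5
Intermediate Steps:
O(I) = -6 + I (O(I) = I - 6 = -6 + I)
a(t) = (-6 + 2*t)/(2*t) (a(t) = (t + (-6 + t))/(t + t) = (-6 + 2*t)/((2*t)) = (-6 + 2*t)*(1/(2*t)) = (-6 + 2*t)/(2*t))
(h(21) + a(21))² = (21*(-1 + 21) + (-3 + 21)/21)² = (21*20 + (1/21)*18)² = (420 + 6/7)² = (2946/7)² = 8678916/49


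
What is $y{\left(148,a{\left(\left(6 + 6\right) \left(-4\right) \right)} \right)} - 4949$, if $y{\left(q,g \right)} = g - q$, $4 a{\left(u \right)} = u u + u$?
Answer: $-4533$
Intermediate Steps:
$a{\left(u \right)} = \frac{u}{4} + \frac{u^{2}}{4}$ ($a{\left(u \right)} = \frac{u u + u}{4} = \frac{u^{2} + u}{4} = \frac{u + u^{2}}{4} = \frac{u}{4} + \frac{u^{2}}{4}$)
$y{\left(148,a{\left(\left(6 + 6\right) \left(-4\right) \right)} \right)} - 4949 = \left(\frac{\left(6 + 6\right) \left(-4\right) \left(1 + \left(6 + 6\right) \left(-4\right)\right)}{4} - 148\right) - 4949 = \left(\frac{12 \left(-4\right) \left(1 + 12 \left(-4\right)\right)}{4} - 148\right) - 4949 = \left(\frac{1}{4} \left(-48\right) \left(1 - 48\right) - 148\right) - 4949 = \left(\frac{1}{4} \left(-48\right) \left(-47\right) - 148\right) - 4949 = \left(564 - 148\right) - 4949 = 416 - 4949 = -4533$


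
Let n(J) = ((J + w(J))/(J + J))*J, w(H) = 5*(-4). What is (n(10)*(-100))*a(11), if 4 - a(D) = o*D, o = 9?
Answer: -47500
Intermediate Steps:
w(H) = -20
n(J) = -10 + J/2 (n(J) = ((J - 20)/(J + J))*J = ((-20 + J)/((2*J)))*J = ((-20 + J)*(1/(2*J)))*J = ((-20 + J)/(2*J))*J = -10 + J/2)
a(D) = 4 - 9*D
(n(10)*(-100))*a(11) = ((-10 + (1/2)*10)*(-100))*(4 - 9*11) = ((-10 + 5)*(-100))*(4 - 99) = -5*(-100)*(-95) = 500*(-95) = -47500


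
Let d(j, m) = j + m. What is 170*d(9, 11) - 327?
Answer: 3073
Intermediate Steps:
170*d(9, 11) - 327 = 170*(9 + 11) - 327 = 170*20 - 327 = 3400 - 327 = 3073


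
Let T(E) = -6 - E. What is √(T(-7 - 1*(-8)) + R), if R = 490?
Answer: √483 ≈ 21.977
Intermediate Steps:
√(T(-7 - 1*(-8)) + R) = √((-6 - (-7 - 1*(-8))) + 490) = √((-6 - (-7 + 8)) + 490) = √((-6 - 1*1) + 490) = √((-6 - 1) + 490) = √(-7 + 490) = √483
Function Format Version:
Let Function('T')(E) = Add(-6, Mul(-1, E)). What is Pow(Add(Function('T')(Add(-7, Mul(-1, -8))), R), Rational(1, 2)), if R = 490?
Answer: Pow(483, Rational(1, 2)) ≈ 21.977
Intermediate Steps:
Pow(Add(Function('T')(Add(-7, Mul(-1, -8))), R), Rational(1, 2)) = Pow(Add(Add(-6, Mul(-1, Add(-7, Mul(-1, -8)))), 490), Rational(1, 2)) = Pow(Add(Add(-6, Mul(-1, Add(-7, 8))), 490), Rational(1, 2)) = Pow(Add(Add(-6, Mul(-1, 1)), 490), Rational(1, 2)) = Pow(Add(Add(-6, -1), 490), Rational(1, 2)) = Pow(Add(-7, 490), Rational(1, 2)) = Pow(483, Rational(1, 2))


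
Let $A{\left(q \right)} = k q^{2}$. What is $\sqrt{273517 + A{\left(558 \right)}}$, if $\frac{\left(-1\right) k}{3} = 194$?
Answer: $i \sqrt{180940331} \approx 13451.0 i$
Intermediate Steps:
$k = -582$ ($k = \left(-3\right) 194 = -582$)
$A{\left(q \right)} = - 582 q^{2}$
$\sqrt{273517 + A{\left(558 \right)}} = \sqrt{273517 - 582 \cdot 558^{2}} = \sqrt{273517 - 181213848} = \sqrt{-180940331} = i \sqrt{180940331}$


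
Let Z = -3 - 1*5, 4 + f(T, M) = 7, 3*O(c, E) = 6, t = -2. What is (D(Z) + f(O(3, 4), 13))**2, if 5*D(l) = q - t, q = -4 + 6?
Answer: 361/25 ≈ 14.440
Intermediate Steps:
q = 2
O(c, E) = 2 (O(c, E) = (1/3)*6 = 2)
f(T, M) = 3 (f(T, M) = -4 + 7 = 3)
Z = -8 (Z = -3 - 5 = -8)
D(l) = 4/5 (D(l) = (2 - 1*(-2))/5 = (2 + 2)/5 = (1/5)*4 = 4/5)
(D(Z) + f(O(3, 4), 13))**2 = (4/5 + 3)**2 = (19/5)**2 = 361/25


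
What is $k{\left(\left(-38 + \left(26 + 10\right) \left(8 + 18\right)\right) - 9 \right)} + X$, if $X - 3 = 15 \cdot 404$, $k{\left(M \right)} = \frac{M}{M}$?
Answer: $6064$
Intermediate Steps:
$k{\left(M \right)} = 1$
$X = 6063$ ($X = 3 + 15 \cdot 404 = 3 + 6060 = 6063$)
$k{\left(\left(-38 + \left(26 + 10\right) \left(8 + 18\right)\right) - 9 \right)} + X = 1 + 6063 = 6064$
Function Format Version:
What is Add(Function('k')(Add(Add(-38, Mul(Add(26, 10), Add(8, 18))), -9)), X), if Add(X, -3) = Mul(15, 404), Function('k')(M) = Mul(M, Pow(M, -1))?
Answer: 6064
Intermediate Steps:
Function('k')(M) = 1
X = 6063 (X = Add(3, Mul(15, 404)) = Add(3, 6060) = 6063)
Add(Function('k')(Add(Add(-38, Mul(Add(26, 10), Add(8, 18))), -9)), X) = Add(1, 6063) = 6064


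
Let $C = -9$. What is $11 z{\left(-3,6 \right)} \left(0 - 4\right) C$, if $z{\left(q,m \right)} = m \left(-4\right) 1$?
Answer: $-9504$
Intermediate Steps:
$z{\left(q,m \right)} = - 4 m$ ($z{\left(q,m \right)} = - 4 m 1 = - 4 m$)
$11 z{\left(-3,6 \right)} \left(0 - 4\right) C = 11 \left(\left(-4\right) 6\right) \left(0 - 4\right) \left(-9\right) = 11 \left(-24\right) \left(\left(-4\right) \left(-9\right)\right) = \left(-264\right) 36 = -9504$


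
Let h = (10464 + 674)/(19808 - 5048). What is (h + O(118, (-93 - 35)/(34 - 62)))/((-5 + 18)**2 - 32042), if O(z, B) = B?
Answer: -275143/1646559180 ≈ -0.00016710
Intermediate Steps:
h = 5569/7380 (h = 11138/14760 = 11138*(1/14760) = 5569/7380 ≈ 0.75461)
(h + O(118, (-93 - 35)/(34 - 62)))/((-5 + 18)**2 - 32042) = (5569/7380 + (-93 - 35)/(34 - 62))/((-5 + 18)**2 - 32042) = (5569/7380 - 128/(-28))/(13**2 - 32042) = (5569/7380 - 128*(-1/28))/(169 - 32042) = (5569/7380 + 32/7)/(-31873) = (275143/51660)*(-1/31873) = -275143/1646559180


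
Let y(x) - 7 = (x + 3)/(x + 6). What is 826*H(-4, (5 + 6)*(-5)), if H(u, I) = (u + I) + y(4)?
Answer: -211869/5 ≈ -42374.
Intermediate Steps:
y(x) = 7 + (3 + x)/(6 + x) (y(x) = 7 + (x + 3)/(x + 6) = 7 + (3 + x)/(6 + x))
H(u, I) = 77/10 + I + u (H(u, I) = (u + I) + (45 + 8*4)/(6 + 4) = (I + u) + (45 + 32)/10 = (I + u) + (1/10)*77 = (I + u) + 77/10 = 77/10 + I + u)
826*H(-4, (5 + 6)*(-5)) = 826*(77/10 + (5 + 6)*(-5) - 4) = 826*(77/10 + 11*(-5) - 4) = 826*(77/10 - 55 - 4) = 826*(-513/10) = -211869/5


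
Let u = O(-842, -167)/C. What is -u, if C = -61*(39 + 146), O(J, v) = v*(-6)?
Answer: 1002/11285 ≈ 0.088790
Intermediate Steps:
O(J, v) = -6*v
C = -11285 (C = -61*185 = -11285)
u = -1002/11285 (u = -6*(-167)/(-11285) = 1002*(-1/11285) = -1002/11285 ≈ -0.088790)
-u = -1*(-1002/11285) = 1002/11285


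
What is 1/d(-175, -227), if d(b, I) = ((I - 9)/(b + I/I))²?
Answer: 7569/13924 ≈ 0.54359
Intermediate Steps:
d(b, I) = (-9 + I)²/(1 + b)² (d(b, I) = ((-9 + I)/(b + 1))² = ((-9 + I)/(1 + b))² = (-9 + I)²/(1 + b)²)
1/d(-175, -227) = 1/((-9 - 227)²/(1 - 175)²) = 1/((-236)²/(-174)²) = 1/((1/30276)*55696) = 1/(13924/7569) = 7569/13924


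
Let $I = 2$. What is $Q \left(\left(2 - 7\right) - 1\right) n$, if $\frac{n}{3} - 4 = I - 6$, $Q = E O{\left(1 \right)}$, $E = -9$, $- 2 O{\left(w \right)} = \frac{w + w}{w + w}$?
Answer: $0$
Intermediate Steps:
$O{\left(w \right)} = - \frac{1}{2}$ ($O{\left(w \right)} = - \frac{\left(w + w\right) \frac{1}{w + w}}{2} = - \frac{2 w \frac{1}{2 w}}{2} = \left(- \frac{1}{2}\right) 1 = - \frac{1}{2}$)
$Q = \frac{9}{2}$ ($Q = \left(-9\right) \left(- \frac{1}{2}\right) = \frac{9}{2} \approx 4.5$)
$n = 0$ ($n = 12 + 3 \left(2 - 6\right) = 12 + 3 \left(-4\right) = 12 - 12 = 0$)
$Q \left(\left(2 - 7\right) - 1\right) n = \frac{9 \left(\left(2 - 7\right) - 1\right)}{2} \cdot 0 = \frac{9 \left(-5 - 1\right)}{2} \cdot 0 = \frac{9}{2} \left(-6\right) 0 = \left(-27\right) 0 = 0$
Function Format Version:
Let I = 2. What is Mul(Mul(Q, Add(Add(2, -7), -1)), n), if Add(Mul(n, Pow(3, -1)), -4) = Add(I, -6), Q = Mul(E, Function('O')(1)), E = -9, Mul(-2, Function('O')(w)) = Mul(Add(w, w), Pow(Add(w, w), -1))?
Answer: 0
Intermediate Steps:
Function('O')(w) = Rational(-1, 2) (Function('O')(w) = Mul(Rational(-1, 2), Mul(Add(w, w), Pow(Add(w, w), -1))) = Mul(Rational(-1, 2), Mul(Mul(2, w), Pow(Mul(2, w), -1))) = Mul(Rational(-1, 2), Mul(Mul(2, w), Mul(Rational(1, 2), Pow(w, -1)))) = Mul(Rational(-1, 2), 1) = Rational(-1, 2))
Q = Rational(9, 2) (Q = Mul(-9, Rational(-1, 2)) = Rational(9, 2) ≈ 4.5000)
n = 0 (n = Add(12, Mul(3, Add(2, -6))) = Add(12, Mul(3, -4)) = Add(12, -12) = 0)
Mul(Mul(Q, Add(Add(2, -7), -1)), n) = Mul(Mul(Rational(9, 2), Add(Add(2, -7), -1)), 0) = Mul(Mul(Rational(9, 2), Add(-5, -1)), 0) = Mul(Mul(Rational(9, 2), -6), 0) = Mul(-27, 0) = 0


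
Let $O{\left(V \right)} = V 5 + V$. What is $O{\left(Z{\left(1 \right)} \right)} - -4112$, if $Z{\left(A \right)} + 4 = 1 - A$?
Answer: $4088$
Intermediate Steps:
$Z{\left(A \right)} = -3 - A$ ($Z{\left(A \right)} = -4 - \left(-1 + A\right) = -3 - A$)
$O{\left(V \right)} = 6 V$ ($O{\left(V \right)} = 5 V + V = 6 V$)
$O{\left(Z{\left(1 \right)} \right)} - -4112 = 6 \left(-3 - 1\right) - -4112 = 6 \left(-3 - 1\right) + 4112 = 6 \left(-4\right) + 4112 = -24 + 4112 = 4088$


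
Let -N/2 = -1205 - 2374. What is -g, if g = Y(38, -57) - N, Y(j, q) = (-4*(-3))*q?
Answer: 7842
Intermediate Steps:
N = 7158 (N = -2*(-1205 - 2374) = -2*(-3579) = 7158)
Y(j, q) = 12*q
g = -7842 (g = 12*(-57) - 1*7158 = -684 - 7158 = -7842)
-g = -1*(-7842) = 7842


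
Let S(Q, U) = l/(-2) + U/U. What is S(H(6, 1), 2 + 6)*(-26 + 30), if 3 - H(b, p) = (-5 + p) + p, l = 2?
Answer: 0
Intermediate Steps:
H(b, p) = 8 - 2*p (H(b, p) = 3 - ((-5 + p) + p) = 3 - (-5 + 2*p) = 3 + (5 - 2*p) = 8 - 2*p)
S(Q, U) = 0 (S(Q, U) = 2/(-2) + U/U = 2*(-½) + 1 = -1 + 1 = 0)
S(H(6, 1), 2 + 6)*(-26 + 30) = 0*(-26 + 30) = 0*4 = 0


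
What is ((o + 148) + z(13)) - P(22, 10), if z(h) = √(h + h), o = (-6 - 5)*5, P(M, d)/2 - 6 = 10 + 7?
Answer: 47 + √26 ≈ 52.099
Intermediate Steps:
P(M, d) = 46 (P(M, d) = 12 + 2*(10 + 7) = 12 + 2*17 = 12 + 34 = 46)
o = -55 (o = -11*5 = -55)
z(h) = √2*√h (z(h) = √(2*h) = √2*√h)
((o + 148) + z(13)) - P(22, 10) = ((-55 + 148) + √2*√13) - 1*46 = (93 + √26) - 46 = 47 + √26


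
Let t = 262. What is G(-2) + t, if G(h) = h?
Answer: 260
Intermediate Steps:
G(-2) + t = -2 + 262 = 260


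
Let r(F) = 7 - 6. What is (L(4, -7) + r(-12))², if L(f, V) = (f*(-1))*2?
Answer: 49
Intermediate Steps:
r(F) = 1
L(f, V) = -2*f (L(f, V) = -f*2 = -2*f)
(L(4, -7) + r(-12))² = (-2*4 + 1)² = (-8 + 1)² = (-7)² = 49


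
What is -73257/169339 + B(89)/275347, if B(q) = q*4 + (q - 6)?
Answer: -20096755358/46626985633 ≈ -0.43101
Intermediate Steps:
B(q) = -6 + 5*q (B(q) = 4*q + (-6 + q) = -6 + 5*q)
-73257/169339 + B(89)/275347 = -73257/169339 + (-6 + 5*89)/275347 = -73257*1/169339 + (-6 + 445)*(1/275347) = -73257/169339 + 439*(1/275347) = -73257/169339 + 439/275347 = -20096755358/46626985633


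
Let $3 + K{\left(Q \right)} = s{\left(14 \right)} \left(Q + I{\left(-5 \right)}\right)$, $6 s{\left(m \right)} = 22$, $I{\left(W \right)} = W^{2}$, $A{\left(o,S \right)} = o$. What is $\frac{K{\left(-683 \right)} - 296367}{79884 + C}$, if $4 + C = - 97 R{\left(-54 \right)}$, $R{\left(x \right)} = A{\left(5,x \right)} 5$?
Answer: $- \frac{896348}{232365} \approx -3.8575$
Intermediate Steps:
$R{\left(x \right)} = 25$ ($R{\left(x \right)} = 5 \cdot 5 = 25$)
$s{\left(m \right)} = \frac{11}{3}$ ($s{\left(m \right)} = \frac{1}{6} \cdot 22 = \frac{11}{3}$)
$K{\left(Q \right)} = \frac{266}{3} + \frac{11 Q}{3}$ ($K{\left(Q \right)} = -3 + \frac{11 \left(Q + \left(-5\right)^{2}\right)}{3} = -3 + \frac{11 \left(Q + 25\right)}{3} = -3 + \frac{11 \left(25 + Q\right)}{3} = -3 + \left(\frac{275}{3} + \frac{11 Q}{3}\right) = \frac{266}{3} + \frac{11 Q}{3}$)
$C = -2429$ ($C = -4 - 2425 = -2429$)
$\frac{K{\left(-683 \right)} - 296367}{79884 + C} = \frac{\left(\frac{266}{3} + \frac{11}{3} \left(-683\right)\right) - 296367}{79884 - 2429} = \frac{\left(\frac{266}{3} - \frac{7513}{3}\right) - 296367}{77455} = \left(- \frac{7247}{3} - 296367\right) \frac{1}{77455} = \left(- \frac{896348}{3}\right) \frac{1}{77455} = - \frac{896348}{232365}$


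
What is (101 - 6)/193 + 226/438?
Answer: 42614/42267 ≈ 1.0082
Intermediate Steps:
(101 - 6)/193 + 226/438 = 95*(1/193) + 226*(1/438) = 95/193 + 113/219 = 42614/42267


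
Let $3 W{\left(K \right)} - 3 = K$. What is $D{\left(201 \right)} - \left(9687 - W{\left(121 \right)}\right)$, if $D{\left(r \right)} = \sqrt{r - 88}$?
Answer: $- \frac{28937}{3} + \sqrt{113} \approx -9635.0$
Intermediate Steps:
$D{\left(r \right)} = \sqrt{-88 + r}$
$W{\left(K \right)} = 1 + \frac{K}{3}$
$D{\left(201 \right)} - \left(9687 - W{\left(121 \right)}\right) = \sqrt{-88 + 201} - \left(9687 - \left(1 + \frac{1}{3} \cdot 121\right)\right) = \sqrt{113} - \left(9687 - \left(1 + \frac{121}{3}\right)\right) = \sqrt{113} - \left(9687 - \frac{124}{3}\right) = \sqrt{113} - \frac{28937}{3} = - \frac{28937}{3} + \sqrt{113}$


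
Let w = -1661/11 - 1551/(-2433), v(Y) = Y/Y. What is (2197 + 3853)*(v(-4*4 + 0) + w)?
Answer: -732854650/811 ≈ -9.0364e+5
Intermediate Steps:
v(Y) = 1
w = -121944/811 (w = -1661*1/11 - 1551*(-1/2433) = -151 + 517/811 = -121944/811 ≈ -150.36)
(2197 + 3853)*(v(-4*4 + 0) + w) = (2197 + 3853)*(1 - 121944/811) = 6050*(-121133/811) = -732854650/811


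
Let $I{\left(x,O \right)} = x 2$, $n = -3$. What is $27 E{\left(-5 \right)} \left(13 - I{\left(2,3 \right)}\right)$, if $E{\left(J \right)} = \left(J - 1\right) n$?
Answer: $4374$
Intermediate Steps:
$I{\left(x,O \right)} = 2 x$
$E{\left(J \right)} = 3 - 3 J$ ($E{\left(J \right)} = \left(J - 1\right) \left(-3\right) = \left(-1 + J\right) \left(-3\right) = 3 - 3 J$)
$27 E{\left(-5 \right)} \left(13 - I{\left(2,3 \right)}\right) = 27 \left(3 - -15\right) \left(13 - 2 \cdot 2\right) = 27 \left(3 + 15\right) \left(13 - 4\right) = 27 \cdot 18 \left(13 - 4\right) = 486 \cdot 9 = 4374$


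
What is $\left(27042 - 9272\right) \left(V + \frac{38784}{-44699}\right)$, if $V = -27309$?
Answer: $- \frac{21692261481750}{44699} \approx -4.853 \cdot 10^{8}$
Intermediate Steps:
$\left(27042 - 9272\right) \left(V + \frac{38784}{-44699}\right) = \left(27042 - 9272\right) \left(-27309 + \frac{38784}{-44699}\right) = 17770 \left(-27309 + 38784 \left(- \frac{1}{44699}\right)\right) = 17770 \left(-27309 - \frac{38784}{44699}\right) = 17770 \left(- \frac{1220723775}{44699}\right) = - \frac{21692261481750}{44699}$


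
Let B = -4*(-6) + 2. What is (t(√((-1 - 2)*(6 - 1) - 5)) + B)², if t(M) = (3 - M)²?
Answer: -495 - 360*I*√5 ≈ -495.0 - 804.98*I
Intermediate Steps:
B = 26 (B = 24 + 2 = 26)
(t(√((-1 - 2)*(6 - 1) - 5)) + B)² = ((-3 + √((-1 - 2)*(6 - 1) - 5))² + 26)² = ((-3 + √(-3*5 - 5))² + 26)² = ((-3 + √(-15 - 5))² + 26)² = ((-3 + √(-20))² + 26)² = ((-3 + 2*I*√5)² + 26)² = (26 + (-3 + 2*I*√5)²)²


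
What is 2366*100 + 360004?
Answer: 596604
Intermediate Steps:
2366*100 + 360004 = 236600 + 360004 = 596604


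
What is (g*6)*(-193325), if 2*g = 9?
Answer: -5219775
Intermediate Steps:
g = 9/2 (g = (½)*9 = 9/2 ≈ 4.5000)
(g*6)*(-193325) = ((9/2)*6)*(-193325) = 27*(-193325) = -5219775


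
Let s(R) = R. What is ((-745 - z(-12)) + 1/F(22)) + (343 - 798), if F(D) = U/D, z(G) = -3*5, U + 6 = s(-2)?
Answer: -4751/4 ≈ -1187.8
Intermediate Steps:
U = -8 (U = -6 - 2 = -8)
z(G) = -15
F(D) = -8/D
((-745 - z(-12)) + 1/F(22)) + (343 - 798) = ((-745 - 1*(-15)) + 1/(-8/22)) + (343 - 798) = ((-745 + 15) + 1/(-8*1/22)) - 455 = (-730 + 1/(-4/11)) - 455 = (-730 - 11/4) - 455 = -2931/4 - 455 = -4751/4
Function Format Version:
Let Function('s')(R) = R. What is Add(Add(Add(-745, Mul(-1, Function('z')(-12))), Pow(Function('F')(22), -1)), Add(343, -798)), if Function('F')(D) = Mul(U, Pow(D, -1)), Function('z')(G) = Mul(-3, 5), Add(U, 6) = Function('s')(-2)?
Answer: Rational(-4751, 4) ≈ -1187.8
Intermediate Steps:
U = -8 (U = Add(-6, -2) = -8)
Function('z')(G) = -15
Function('F')(D) = Mul(-8, Pow(D, -1))
Add(Add(Add(-745, Mul(-1, Function('z')(-12))), Pow(Function('F')(22), -1)), Add(343, -798)) = Add(Add(Add(-745, Mul(-1, -15)), Pow(Mul(-8, Pow(22, -1)), -1)), Add(343, -798)) = Add(Add(Add(-745, 15), Pow(Mul(-8, Rational(1, 22)), -1)), -455) = Add(Add(-730, Pow(Rational(-4, 11), -1)), -455) = Add(Add(-730, Rational(-11, 4)), -455) = Add(Rational(-2931, 4), -455) = Rational(-4751, 4)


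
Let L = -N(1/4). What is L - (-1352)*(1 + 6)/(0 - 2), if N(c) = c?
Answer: -18929/4 ≈ -4732.3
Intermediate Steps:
L = -1/4 ≈ -0.25000
L - (-1352)*(1 + 6)/(0 - 2) = -1/4 - (-1352)*(1 + 6)/(0 - 2) = -1/4 - (-1352)*7/(-2) = -1/4 - (-1352)*7*(-1/2) = -1/4 - (-1352)*(-7)/2 = -1/4 - 1*4732 = -1/4 - 4732 = -18929/4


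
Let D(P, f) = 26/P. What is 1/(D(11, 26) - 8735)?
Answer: -11/96059 ≈ -0.00011451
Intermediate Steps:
1/(D(11, 26) - 8735) = 1/(26/11 - 8735) = 1/(-96059/11) = -11/96059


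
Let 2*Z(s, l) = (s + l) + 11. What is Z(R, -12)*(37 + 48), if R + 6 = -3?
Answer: -425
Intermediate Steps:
R = -9 (R = -6 - 3 = -9)
Z(s, l) = 11/2 + l/2 + s/2 (Z(s, l) = ((s + l) + 11)/2 = ((l + s) + 11)/2 = (11 + l + s)/2 = 11/2 + l/2 + s/2)
Z(R, -12)*(37 + 48) = (11/2 + (½)*(-12) + (½)*(-9))*(37 + 48) = (11/2 - 6 - 9/2)*85 = -5*85 = -425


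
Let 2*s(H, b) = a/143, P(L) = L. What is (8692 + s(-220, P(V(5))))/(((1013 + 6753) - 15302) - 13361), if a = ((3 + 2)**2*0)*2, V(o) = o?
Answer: -8692/20897 ≈ -0.41595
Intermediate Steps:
a = 0 (a = (5**2*0)*2 = (25*0)*2 = 0*2 = 0)
s(H, b) = 0 (s(H, b) = (0/143)/2 = (0*(1/143))/2 = (1/2)*0 = 0)
(8692 + s(-220, P(V(5))))/(((1013 + 6753) - 15302) - 13361) = (8692 + 0)/(((1013 + 6753) - 15302) - 13361) = 8692/((7766 - 15302) - 13361) = 8692/(-7536 - 13361) = 8692/(-20897) = 8692*(-1/20897) = -8692/20897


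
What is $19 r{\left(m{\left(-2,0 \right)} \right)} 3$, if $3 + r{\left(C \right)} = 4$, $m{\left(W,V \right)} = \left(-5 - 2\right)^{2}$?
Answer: $57$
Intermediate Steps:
$m{\left(W,V \right)} = 49$ ($m{\left(W,V \right)} = \left(-7\right)^{2} = 49$)
$r{\left(C \right)} = 1$ ($r{\left(C \right)} = -3 + 4 = 1$)
$19 r{\left(m{\left(-2,0 \right)} \right)} 3 = 19 \cdot 1 \cdot 3 = 19 \cdot 3 = 57$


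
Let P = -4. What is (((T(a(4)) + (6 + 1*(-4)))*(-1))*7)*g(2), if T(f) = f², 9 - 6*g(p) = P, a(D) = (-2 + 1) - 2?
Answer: -1001/6 ≈ -166.83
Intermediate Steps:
a(D) = -3 (a(D) = -1 - 2 = -3)
g(p) = 13/6 (g(p) = 3/2 - ⅙*(-4) = 3/2 + ⅔ = 13/6)
(((T(a(4)) + (6 + 1*(-4)))*(-1))*7)*g(2) = ((((-3)² + (6 + 1*(-4)))*(-1))*7)*(13/6) = (((9 + (6 - 4))*(-1))*7)*(13/6) = (((9 + 2)*(-1))*7)*(13/6) = ((11*(-1))*7)*(13/6) = -11*7*(13/6) = -77*13/6 = -1001/6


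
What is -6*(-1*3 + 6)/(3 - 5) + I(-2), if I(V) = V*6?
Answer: -3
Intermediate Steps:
I(V) = 6*V
-6*(-1*3 + 6)/(3 - 5) + I(-2) = -6*(-1*3 + 6)/(3 - 5) + 6*(-2) = -6*(-3 + 6)/(-2) - 12 = -18*(-1)/2 - 12 = -6*(-3/2) - 12 = 9 - 12 = -3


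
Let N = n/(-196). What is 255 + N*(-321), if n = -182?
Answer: -603/14 ≈ -43.071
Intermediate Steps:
N = 13/14 (N = -182/(-196) = -182*(-1/196) = 13/14 ≈ 0.92857)
255 + N*(-321) = 255 + (13/14)*(-321) = 255 - 4173/14 = -603/14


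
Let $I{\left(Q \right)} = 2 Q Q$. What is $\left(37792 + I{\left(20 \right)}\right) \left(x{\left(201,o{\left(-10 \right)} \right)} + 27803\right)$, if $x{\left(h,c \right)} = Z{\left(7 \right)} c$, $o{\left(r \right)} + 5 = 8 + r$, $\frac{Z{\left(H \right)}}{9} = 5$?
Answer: $1060816896$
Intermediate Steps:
$Z{\left(H \right)} = 45$ ($Z{\left(H \right)} = 9 \cdot 5 = 45$)
$o{\left(r \right)} = 3 + r$ ($o{\left(r \right)} = -5 + \left(8 + r\right) = 3 + r$)
$I{\left(Q \right)} = 2 Q^{2}$
$x{\left(h,c \right)} = 45 c$
$\left(37792 + I{\left(20 \right)}\right) \left(x{\left(201,o{\left(-10 \right)} \right)} + 27803\right) = \left(37792 + 2 \cdot 20^{2}\right) \left(45 \left(3 - 10\right) + 27803\right) = \left(37792 + 2 \cdot 400\right) \left(45 \left(-7\right) + 27803\right) = \left(37792 + 800\right) \left(-315 + 27803\right) = 38592 \cdot 27488 = 1060816896$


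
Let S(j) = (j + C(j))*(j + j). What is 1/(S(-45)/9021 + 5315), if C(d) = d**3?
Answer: 3007/18717305 ≈ 0.00016065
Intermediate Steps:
S(j) = 2*j*(j + j**3) (S(j) = (j + j**3)*(j + j) = (j + j**3)*(2*j) = 2*j*(j + j**3))
1/(S(-45)/9021 + 5315) = 1/((2*(-45)**2*(1 + (-45)**2))/9021 + 5315) = 1/((2*2025*(1 + 2025))*(1/9021) + 5315) = 1/((2*2025*2026)*(1/9021) + 5315) = 1/(8205300*(1/9021) + 5315) = 1/(2735100/3007 + 5315) = 1/(18717305/3007) = 3007/18717305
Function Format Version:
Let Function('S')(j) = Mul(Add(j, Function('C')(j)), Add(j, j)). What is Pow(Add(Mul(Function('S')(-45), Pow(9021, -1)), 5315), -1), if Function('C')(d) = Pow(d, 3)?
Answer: Rational(3007, 18717305) ≈ 0.00016065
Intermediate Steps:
Function('S')(j) = Mul(2, j, Add(j, Pow(j, 3))) (Function('S')(j) = Mul(Add(j, Pow(j, 3)), Add(j, j)) = Mul(Add(j, Pow(j, 3)), Mul(2, j)) = Mul(2, j, Add(j, Pow(j, 3))))
Pow(Add(Mul(Function('S')(-45), Pow(9021, -1)), 5315), -1) = Pow(Add(Mul(Mul(2, Pow(-45, 2), Add(1, Pow(-45, 2))), Pow(9021, -1)), 5315), -1) = Pow(Add(Mul(Mul(2, 2025, Add(1, 2025)), Rational(1, 9021)), 5315), -1) = Pow(Add(Mul(Mul(2, 2025, 2026), Rational(1, 9021)), 5315), -1) = Pow(Add(Mul(8205300, Rational(1, 9021)), 5315), -1) = Pow(Add(Rational(2735100, 3007), 5315), -1) = Pow(Rational(18717305, 3007), -1) = Rational(3007, 18717305)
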